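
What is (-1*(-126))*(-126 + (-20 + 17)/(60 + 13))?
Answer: -1159326/73 ≈ -15881.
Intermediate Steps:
(-1*(-126))*(-126 + (-20 + 17)/(60 + 13)) = 126*(-126 - 3/73) = 126*(-9201/73) = -1159326/73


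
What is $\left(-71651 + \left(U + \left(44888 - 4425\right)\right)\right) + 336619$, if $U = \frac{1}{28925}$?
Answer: $\frac{8834591676}{28925} \approx 3.0543 \cdot 10^{5}$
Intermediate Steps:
$U = \frac{1}{28925} \approx 3.4572 \cdot 10^{-5}$
$\left(-71651 + \left(U + \left(44888 - 4425\right)\right)\right) + 336619 = \left(-71651 + \left(\frac{1}{28925} + \left(44888 - 4425\right)\right)\right) + 336619 = \left(-71651 + \left(\frac{1}{28925} + 40463\right)\right) + 336619 = \left(-71651 + \frac{1170392276}{28925}\right) + 336619 = - \frac{902112899}{28925} + 336619 = \frac{8834591676}{28925}$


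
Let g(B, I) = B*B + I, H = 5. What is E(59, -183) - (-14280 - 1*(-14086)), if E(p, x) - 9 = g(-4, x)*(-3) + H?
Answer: 709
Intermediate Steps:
g(B, I) = I + B² (g(B, I) = B² + I = I + B²)
E(p, x) = -34 - 3*x (E(p, x) = 9 + ((x + (-4)²)*(-3) + 5) = 9 + ((x + 16)*(-3) + 5) = 9 + ((16 + x)*(-3) + 5) = 9 + ((-48 - 3*x) + 5) = 9 + (-43 - 3*x) = -34 - 3*x)
E(59, -183) - (-14280 - 1*(-14086)) = (-34 - 3*(-183)) - (-14280 - 1*(-14086)) = (-34 + 549) - (-14280 + 14086) = 515 - 1*(-194) = 515 + 194 = 709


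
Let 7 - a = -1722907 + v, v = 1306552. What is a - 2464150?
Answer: -2047788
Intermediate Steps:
a = 416362 (a = 7 - (-1722907 + 1306552) = 7 - 1*(-416355) = 7 + 416355 = 416362)
a - 2464150 = 416362 - 2464150 = -2047788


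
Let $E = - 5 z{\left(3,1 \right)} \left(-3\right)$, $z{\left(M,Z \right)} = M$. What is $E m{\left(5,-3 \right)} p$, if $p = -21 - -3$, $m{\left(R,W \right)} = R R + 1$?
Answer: $-21060$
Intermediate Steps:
$m{\left(R,W \right)} = 1 + R^{2}$ ($m{\left(R,W \right)} = R^{2} + 1 = 1 + R^{2}$)
$p = -18$ ($p = -21 + 3 = -18$)
$E = 45$ ($E = \left(-5\right) 3 \left(-3\right) = \left(-15\right) \left(-3\right) = 45$)
$E m{\left(5,-3 \right)} p = 45 \left(1 + 5^{2}\right) \left(-18\right) = 45 \left(1 + 25\right) \left(-18\right) = 45 \cdot 26 \left(-18\right) = 1170 \left(-18\right) = -21060$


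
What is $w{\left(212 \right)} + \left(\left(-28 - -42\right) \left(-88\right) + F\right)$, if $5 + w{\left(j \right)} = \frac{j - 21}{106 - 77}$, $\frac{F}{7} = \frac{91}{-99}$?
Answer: $- \frac{3550991}{2871} \approx -1236.8$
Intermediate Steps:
$F = - \frac{637}{99}$ ($F = 7 \frac{91}{-99} = 7 \cdot 91 \left(- \frac{1}{99}\right) = 7 \left(- \frac{91}{99}\right) = - \frac{637}{99} \approx -6.4343$)
$w{\left(j \right)} = - \frac{166}{29} + \frac{j}{29}$ ($w{\left(j \right)} = -5 + \frac{j - 21}{106 - 77} = -5 + \frac{-21 + j}{29} = -5 + \left(-21 + j\right) \frac{1}{29} = -5 + \left(- \frac{21}{29} + \frac{j}{29}\right) = - \frac{166}{29} + \frac{j}{29}$)
$w{\left(212 \right)} + \left(\left(-28 - -42\right) \left(-88\right) + F\right) = \left(- \frac{166}{29} + \frac{1}{29} \cdot 212\right) + \left(\left(-28 - -42\right) \left(-88\right) - \frac{637}{99}\right) = \left(- \frac{166}{29} + \frac{212}{29}\right) + \left(\left(-28 + 42\right) \left(-88\right) - \frac{637}{99}\right) = \frac{46}{29} + \left(14 \left(-88\right) - \frac{637}{99}\right) = \frac{46}{29} - \frac{122605}{99} = - \frac{3550991}{2871}$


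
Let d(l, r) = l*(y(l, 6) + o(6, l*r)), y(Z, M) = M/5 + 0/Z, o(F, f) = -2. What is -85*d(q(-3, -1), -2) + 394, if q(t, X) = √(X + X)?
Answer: 394 + 68*I*√2 ≈ 394.0 + 96.167*I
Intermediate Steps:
y(Z, M) = M/5 (y(Z, M) = M*(⅕) + 0 = M/5 + 0 = M/5)
q(t, X) = √2*√X (q(t, X) = √(2*X) = √2*√X)
d(l, r) = -4*l/5 (d(l, r) = l*((⅕)*6 - 2) = l*(6/5 - 2) = l*(-⅘) = -4*l/5)
-85*d(q(-3, -1), -2) + 394 = -(-68)*√2*√(-1) + 394 = -(-68)*√2*I + 394 = -(-68)*I*√2 + 394 = 68*I*√2 + 394 = 394 + 68*I*√2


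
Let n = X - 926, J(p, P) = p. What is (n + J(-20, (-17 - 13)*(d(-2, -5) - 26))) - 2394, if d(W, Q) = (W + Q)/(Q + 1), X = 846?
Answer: -2494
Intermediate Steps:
d(W, Q) = (Q + W)/(1 + Q)
n = -80 (n = 846 - 926 = -80)
(n + J(-20, (-17 - 13)*(d(-2, -5) - 26))) - 2394 = (-80 - 20) - 2394 = -100 - 2394 = -2494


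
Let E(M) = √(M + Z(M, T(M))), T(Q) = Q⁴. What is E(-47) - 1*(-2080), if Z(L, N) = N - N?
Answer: 2080 + I*√47 ≈ 2080.0 + 6.8557*I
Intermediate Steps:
Z(L, N) = 0
E(M) = √M (E(M) = √(M + 0) = √M)
E(-47) - 1*(-2080) = √(-47) - 1*(-2080) = I*√47 + 2080 = 2080 + I*√47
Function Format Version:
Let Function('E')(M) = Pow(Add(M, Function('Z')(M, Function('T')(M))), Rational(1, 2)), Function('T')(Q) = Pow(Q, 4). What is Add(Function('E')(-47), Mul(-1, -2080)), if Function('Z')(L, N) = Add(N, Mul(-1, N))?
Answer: Add(2080, Mul(I, Pow(47, Rational(1, 2)))) ≈ Add(2080.0, Mul(6.8557, I))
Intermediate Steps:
Function('Z')(L, N) = 0
Function('E')(M) = Pow(M, Rational(1, 2)) (Function('E')(M) = Pow(Add(M, 0), Rational(1, 2)) = Pow(M, Rational(1, 2)))
Add(Function('E')(-47), Mul(-1, -2080)) = Add(Pow(-47, Rational(1, 2)), Mul(-1, -2080)) = Add(Mul(I, Pow(47, Rational(1, 2))), 2080) = Add(2080, Mul(I, Pow(47, Rational(1, 2))))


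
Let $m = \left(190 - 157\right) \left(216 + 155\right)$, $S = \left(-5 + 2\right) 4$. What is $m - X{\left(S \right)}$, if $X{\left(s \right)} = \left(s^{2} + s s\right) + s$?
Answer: $11967$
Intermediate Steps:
$S = -12$ ($S = \left(-3\right) 4 = -12$)
$m = 12243$ ($m = 33 \cdot 371 = 12243$)
$X{\left(s \right)} = s + 2 s^{2}$ ($X{\left(s \right)} = \left(s^{2} + s^{2}\right) + s = 2 s^{2} + s = s + 2 s^{2}$)
$m - X{\left(S \right)} = 12243 - - 12 \left(1 + 2 \left(-12\right)\right) = 12243 - - 12 \left(1 - 24\right) = 12243 - \left(-12\right) \left(-23\right) = 12243 - 276 = 11967$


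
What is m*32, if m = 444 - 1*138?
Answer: 9792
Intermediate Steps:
m = 306 (m = 444 - 138 = 306)
m*32 = 306*32 = 9792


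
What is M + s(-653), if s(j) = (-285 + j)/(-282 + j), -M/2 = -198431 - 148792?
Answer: 649307948/935 ≈ 6.9445e+5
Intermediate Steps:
M = 694446 (M = -2*(-198431 - 148792) = -2*(-347223) = 694446)
s(j) = (-285 + j)/(-282 + j)
M + s(-653) = 694446 + (-285 - 653)/(-282 - 653) = 694446 - 938/(-935) = 694446 - 1/935*(-938) = 694446 + 938/935 = 649307948/935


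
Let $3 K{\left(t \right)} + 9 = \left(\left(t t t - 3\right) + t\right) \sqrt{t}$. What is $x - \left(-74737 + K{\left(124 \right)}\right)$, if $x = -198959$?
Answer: $-124219 - \frac{3813490 \sqrt{31}}{3} \approx -7.2018 \cdot 10^{6}$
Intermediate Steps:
$K{\left(t \right)} = -3 + \frac{\sqrt{t} \left(-3 + t + t^{3}\right)}{3}$ ($K{\left(t \right)} = -3 + \frac{\left(\left(t t t - 3\right) + t\right) \sqrt{t}}{3} = -3 + \frac{\left(\left(t^{2} t - 3\right) + t\right) \sqrt{t}}{3} = -3 + \frac{\left(\left(t^{3} - 3\right) + t\right) \sqrt{t}}{3} = -3 + \frac{\left(\left(-3 + t^{3}\right) + t\right) \sqrt{t}}{3} = -3 + \frac{\left(-3 + t + t^{3}\right) \sqrt{t}}{3} = -3 + \frac{\sqrt{t} \left(-3 + t + t^{3}\right)}{3}$)
$x - \left(-74737 + K{\left(124 \right)}\right) = -198959 - \left(-74740 - 2 \sqrt{31} + \frac{248 \sqrt{31}}{3} + \frac{3813248 \sqrt{31}}{3}\right) = -198959 - \left(-74740 - 2 \sqrt{31} + \frac{1}{3} \cdot 248 \sqrt{31} + \frac{1}{3} \cdot 3813248 \sqrt{31}\right) = -198959 + \left(74737 - \left(-3 - 2 \sqrt{31} + \frac{248 \sqrt{31}}{3} + \frac{3813248 \sqrt{31}}{3}\right)\right) = -198959 + \left(74737 - \left(-3 + \frac{3813490 \sqrt{31}}{3}\right)\right) = -198959 + \left(74737 + \left(3 - \frac{3813490 \sqrt{31}}{3}\right)\right) = -198959 + \left(74740 - \frac{3813490 \sqrt{31}}{3}\right) = -124219 - \frac{3813490 \sqrt{31}}{3}$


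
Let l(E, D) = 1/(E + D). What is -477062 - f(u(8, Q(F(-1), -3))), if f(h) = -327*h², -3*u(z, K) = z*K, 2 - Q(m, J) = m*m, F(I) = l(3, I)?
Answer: -1409822/3 ≈ -4.6994e+5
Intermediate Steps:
l(E, D) = 1/(D + E)
F(I) = 1/(3 + I) (F(I) = 1/(I + 3) = 1/(3 + I))
Q(m, J) = 2 - m² (Q(m, J) = 2 - m*m = 2 - m²)
u(z, K) = -K*z/3 (u(z, K) = -z*K/3 = -K*z/3)
-477062 - f(u(8, Q(F(-1), -3))) = -477062 - (-327)*(-⅓*(2 - (1/(3 - 1))²)*8)² = -477062 - (-327)*(-⅓*(2 - (1/2)²)*8)² = -477062 - (-327)*(-⅓*(2 - (½)²)*8)² = -477062 - (-327)*(-⅓*(2 - 1*¼)*8)² = -477062 - (-327)*(-⅓*(2 - ¼)*8)² = -477062 - (-327)*(-⅓*7/4*8)² = -477062 - (-327)*(-14/3)² = -477062 - (-327)*196/9 = -477062 - 1*(-21364/3) = -477062 + 21364/3 = -1409822/3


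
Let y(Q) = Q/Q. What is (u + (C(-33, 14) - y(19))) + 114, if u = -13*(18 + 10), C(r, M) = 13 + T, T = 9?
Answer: -229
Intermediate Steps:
C(r, M) = 22 (C(r, M) = 13 + 9 = 22)
u = -364 (u = -13*28 = -364)
y(Q) = 1
(u + (C(-33, 14) - y(19))) + 114 = (-364 + (22 - 1*1)) + 114 = (-364 + (22 - 1)) + 114 = (-364 + 21) + 114 = -343 + 114 = -229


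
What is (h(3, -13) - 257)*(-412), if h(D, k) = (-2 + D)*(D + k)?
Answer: 110004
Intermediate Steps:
(h(3, -13) - 257)*(-412) = ((3**2 - 2*3 - 2*(-13) + 3*(-13)) - 257)*(-412) = ((9 - 6 + 26 - 39) - 257)*(-412) = (-10 - 257)*(-412) = -267*(-412) = 110004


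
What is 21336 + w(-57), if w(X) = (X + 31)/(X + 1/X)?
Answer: 2667057/125 ≈ 21336.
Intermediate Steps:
w(X) = (31 + X)/(X + 1/X)
21336 + w(-57) = 21336 - 57*(31 - 57)/(1 + (-57)²) = 21336 - 57*(-26)/(1 + 3249) = 21336 - 57*(-26)/3250 = 21336 - 57*1/3250*(-26) = 21336 + 57/125 = 2667057/125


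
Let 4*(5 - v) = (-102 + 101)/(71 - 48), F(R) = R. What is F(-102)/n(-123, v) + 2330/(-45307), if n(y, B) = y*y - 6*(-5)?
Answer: -13313928/228936271 ≈ -0.058156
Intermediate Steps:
v = 461/92 (v = 5 - (-102 + 101)/(4*(71 - 48)) = 5 - (-1)/(4*23) = 5 - ¼*(-1/23) = 5 + 1/92 = 461/92 ≈ 5.0109)
n(y, B) = 30 + y² (n(y, B) = y² + 30 = 30 + y²)
F(-102)/n(-123, v) + 2330/(-45307) = -102/(30 + (-123)²) + 2330/(-45307) = -102/(30 + 15129) + 2330*(-1/45307) = -102/15159 - 2330/45307 = -102*1/15159 - 2330/45307 = -34/5053 - 2330/45307 = -13313928/228936271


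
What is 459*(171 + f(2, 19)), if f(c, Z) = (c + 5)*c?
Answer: 84915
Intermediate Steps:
f(c, Z) = c*(5 + c) (f(c, Z) = (5 + c)*c = c*(5 + c))
459*(171 + f(2, 19)) = 459*(171 + 2*(5 + 2)) = 459*(171 + 2*7) = 459*(171 + 14) = 459*185 = 84915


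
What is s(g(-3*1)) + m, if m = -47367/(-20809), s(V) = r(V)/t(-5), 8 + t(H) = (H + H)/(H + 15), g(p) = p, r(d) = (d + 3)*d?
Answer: 47367/20809 ≈ 2.2763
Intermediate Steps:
r(d) = d*(3 + d) (r(d) = (3 + d)*d = d*(3 + d))
t(H) = -8 + 2*H/(15 + H) (t(H) = -8 + (H + H)/(H + 15) = -8 + (2*H)/(15 + H) = -8 + 2*H/(15 + H))
s(V) = -V*(3 + V)/9 (s(V) = (V*(3 + V))/((6*(-20 - 1*(-5))/(15 - 5))) = (V*(3 + V))/((6*(-20 + 5)/10)) = (V*(3 + V))/((6*(1/10)*(-15))) = (V*(3 + V))/(-9) = (V*(3 + V))*(-1/9) = -V*(3 + V)/9)
m = 47367/20809 (m = -47367*(-1/20809) = 47367/20809 ≈ 2.2763)
s(g(-3*1)) + m = -(-3*1)*(3 - 3*1)/9 + 47367/20809 = -1/9*(-3)*(3 - 3) + 47367/20809 = -1/9*(-3)*0 + 47367/20809 = 0 + 47367/20809 = 47367/20809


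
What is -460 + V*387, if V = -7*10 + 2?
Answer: -26776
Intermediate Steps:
V = -68 (V = -70 + 2 = -68)
-460 + V*387 = -460 - 68*387 = -460 - 26316 = -26776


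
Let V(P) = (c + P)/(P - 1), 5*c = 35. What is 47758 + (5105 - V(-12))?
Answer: 687214/13 ≈ 52863.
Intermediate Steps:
c = 7 (c = (1/5)*35 = 7)
V(P) = (7 + P)/(-1 + P) (V(P) = (7 + P)/(P - 1) = (7 + P)/(-1 + P))
47758 + (5105 - V(-12)) = 47758 + (5105 - (7 - 12)/(-1 - 12)) = 47758 + (5105 - (-5)/(-13)) = 47758 + (5105 - (-1)*(-5)/13) = 47758 + (5105 - 1*5/13) = 47758 + (5105 - 5/13) = 47758 + 66360/13 = 687214/13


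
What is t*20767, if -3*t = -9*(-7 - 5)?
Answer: -747612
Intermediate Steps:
t = -36 (t = -(-3)*(-7 - 5) = -(-3)*(-12) = -⅓*108 = -36)
t*20767 = -36*20767 = -747612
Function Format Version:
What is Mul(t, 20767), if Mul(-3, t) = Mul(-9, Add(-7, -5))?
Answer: -747612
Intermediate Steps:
t = -36 (t = Mul(Rational(-1, 3), Mul(-9, Add(-7, -5))) = Mul(Rational(-1, 3), Mul(-9, -12)) = Mul(Rational(-1, 3), 108) = -36)
Mul(t, 20767) = Mul(-36, 20767) = -747612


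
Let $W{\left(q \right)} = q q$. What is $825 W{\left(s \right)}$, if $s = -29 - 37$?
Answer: $3593700$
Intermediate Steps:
$s = -66$
$W{\left(q \right)} = q^{2}$
$825 W{\left(s \right)} = 825 \left(-66\right)^{2} = 825 \cdot 4356 = 3593700$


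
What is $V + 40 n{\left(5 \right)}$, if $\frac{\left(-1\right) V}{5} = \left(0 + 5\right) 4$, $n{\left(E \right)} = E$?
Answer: $100$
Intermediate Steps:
$V = -100$ ($V = - 5 \left(0 + 5\right) 4 = - 5 \cdot 5 \cdot 4 = \left(-5\right) 20 = -100$)
$V + 40 n{\left(5 \right)} = -100 + 40 \cdot 5 = -100 + 200 = 100$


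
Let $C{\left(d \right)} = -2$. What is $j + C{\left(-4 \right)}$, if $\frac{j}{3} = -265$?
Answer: $-797$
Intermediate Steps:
$j = -795$ ($j = 3 \left(-265\right) = -795$)
$j + C{\left(-4 \right)} = -795 - 2 = -797$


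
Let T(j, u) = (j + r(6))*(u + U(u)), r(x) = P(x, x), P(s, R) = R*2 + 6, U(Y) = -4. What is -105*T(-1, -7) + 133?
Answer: 19768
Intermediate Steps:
P(s, R) = 6 + 2*R (P(s, R) = 2*R + 6 = 6 + 2*R)
r(x) = 6 + 2*x
T(j, u) = (-4 + u)*(18 + j) (T(j, u) = (j + (6 + 2*6))*(u - 4) = (j + (6 + 12))*(-4 + u) = (j + 18)*(-4 + u) = (18 + j)*(-4 + u) = (-4 + u)*(18 + j))
-105*T(-1, -7) + 133 = -105*(-72 - 4*(-1) + 18*(-7) - 1*(-7)) + 133 = -105*(-72 + 4 - 126 + 7) + 133 = -105*(-187) + 133 = 19635 + 133 = 19768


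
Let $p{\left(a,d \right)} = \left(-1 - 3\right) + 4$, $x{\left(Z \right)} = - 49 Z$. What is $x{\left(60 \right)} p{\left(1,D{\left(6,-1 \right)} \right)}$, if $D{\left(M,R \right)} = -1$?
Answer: $0$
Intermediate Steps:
$p{\left(a,d \right)} = 0$ ($p{\left(a,d \right)} = -4 + 4 = 0$)
$x{\left(60 \right)} p{\left(1,D{\left(6,-1 \right)} \right)} = \left(-49\right) 60 \cdot 0 = \left(-2940\right) 0 = 0$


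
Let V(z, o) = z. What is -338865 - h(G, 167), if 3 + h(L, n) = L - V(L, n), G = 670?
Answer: -338862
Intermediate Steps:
h(L, n) = -3 (h(L, n) = -3 + (L - L) = -3 + 0 = -3)
-338865 - h(G, 167) = -338865 - 1*(-3) = -338865 + 3 = -338862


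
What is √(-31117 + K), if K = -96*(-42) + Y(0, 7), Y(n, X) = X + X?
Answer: I*√27071 ≈ 164.53*I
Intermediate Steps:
Y(n, X) = 2*X
K = 4046 (K = -96*(-42) + 2*7 = 4032 + 14 = 4046)
√(-31117 + K) = √(-31117 + 4046) = √(-27071) = I*√27071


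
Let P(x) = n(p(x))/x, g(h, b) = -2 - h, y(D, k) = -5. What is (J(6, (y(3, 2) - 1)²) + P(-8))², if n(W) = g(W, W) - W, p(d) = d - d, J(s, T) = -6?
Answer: 529/16 ≈ 33.063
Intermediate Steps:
p(d) = 0
n(W) = -2 - 2*W (n(W) = (-2 - W) - W = -2 - 2*W)
P(x) = -2/x (P(x) = (-2 - 2*0)/x = (-2 + 0)/x = -2/x)
(J(6, (y(3, 2) - 1)²) + P(-8))² = (-6 - 2/(-8))² = (-6 - 2*(-⅛))² = (-6 + ¼)² = (-23/4)² = 529/16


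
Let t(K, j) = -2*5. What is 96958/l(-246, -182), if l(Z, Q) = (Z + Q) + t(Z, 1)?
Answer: -48479/219 ≈ -221.37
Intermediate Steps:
t(K, j) = -10
l(Z, Q) = -10 + Q + Z (l(Z, Q) = (Z + Q) - 10 = (Q + Z) - 10 = -10 + Q + Z)
96958/l(-246, -182) = 96958/(-10 - 182 - 246) = 96958/(-438) = 96958*(-1/438) = -48479/219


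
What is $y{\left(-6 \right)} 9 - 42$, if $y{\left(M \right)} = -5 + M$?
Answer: $-141$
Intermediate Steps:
$y{\left(-6 \right)} 9 - 42 = \left(-5 - 6\right) 9 - 42 = \left(-11\right) 9 - 42 = -99 - 42 = -141$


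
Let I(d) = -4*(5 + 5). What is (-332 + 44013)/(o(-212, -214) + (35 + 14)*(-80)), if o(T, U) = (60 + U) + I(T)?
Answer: -361/34 ≈ -10.618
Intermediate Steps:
I(d) = -40 (I(d) = -4*10 = -40)
o(T, U) = 20 + U (o(T, U) = (60 + U) - 40 = 20 + U)
(-332 + 44013)/(o(-212, -214) + (35 + 14)*(-80)) = (-332 + 44013)/((20 - 214) + (35 + 14)*(-80)) = 43681/(-194 + 49*(-80)) = 43681/(-194 - 3920) = 43681/(-4114) = 43681*(-1/4114) = -361/34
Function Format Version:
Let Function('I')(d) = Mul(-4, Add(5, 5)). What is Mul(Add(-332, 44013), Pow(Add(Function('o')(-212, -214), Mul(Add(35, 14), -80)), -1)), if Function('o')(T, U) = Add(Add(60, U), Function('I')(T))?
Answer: Rational(-361, 34) ≈ -10.618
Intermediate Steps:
Function('I')(d) = -40 (Function('I')(d) = Mul(-4, 10) = -40)
Function('o')(T, U) = Add(20, U) (Function('o')(T, U) = Add(Add(60, U), -40) = Add(20, U))
Mul(Add(-332, 44013), Pow(Add(Function('o')(-212, -214), Mul(Add(35, 14), -80)), -1)) = Mul(Add(-332, 44013), Pow(Add(Add(20, -214), Mul(Add(35, 14), -80)), -1)) = Mul(43681, Pow(Add(-194, Mul(49, -80)), -1)) = Mul(43681, Pow(Add(-194, -3920), -1)) = Mul(43681, Pow(-4114, -1)) = Mul(43681, Rational(-1, 4114)) = Rational(-361, 34)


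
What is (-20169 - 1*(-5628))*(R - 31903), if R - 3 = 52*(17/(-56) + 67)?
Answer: 5787972345/14 ≈ 4.1343e+8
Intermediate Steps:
R = 48597/14 (R = 3 + 52*(17/(-56) + 67) = 3 + 52*(17*(-1/56) + 67) = 3 + 52*(-17/56 + 67) = 3 + 52*(3735/56) = 3 + 48555/14 = 48597/14 ≈ 3471.2)
(-20169 - 1*(-5628))*(R - 31903) = (-20169 - 1*(-5628))*(48597/14 - 31903) = (-20169 + 5628)*(-398045/14) = -14541*(-398045/14) = 5787972345/14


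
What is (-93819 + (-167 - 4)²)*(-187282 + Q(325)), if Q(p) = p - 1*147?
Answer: 12082802112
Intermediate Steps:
Q(p) = -147 + p (Q(p) = p - 147 = -147 + p)
(-93819 + (-167 - 4)²)*(-187282 + Q(325)) = (-93819 + (-167 - 4)²)*(-187282 + (-147 + 325)) = (-93819 + (-171)²)*(-187282 + 178) = (-93819 + 29241)*(-187104) = -64578*(-187104) = 12082802112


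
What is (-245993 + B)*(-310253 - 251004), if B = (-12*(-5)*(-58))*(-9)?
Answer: 120486723961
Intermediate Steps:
B = 31320 (B = (60*(-58))*(-9) = -3480*(-9) = 31320)
(-245993 + B)*(-310253 - 251004) = (-245993 + 31320)*(-310253 - 251004) = -214673*(-561257) = 120486723961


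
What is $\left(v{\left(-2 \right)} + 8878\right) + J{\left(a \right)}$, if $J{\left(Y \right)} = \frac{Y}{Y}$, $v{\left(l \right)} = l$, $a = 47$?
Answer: $8877$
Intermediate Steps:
$J{\left(Y \right)} = 1$
$\left(v{\left(-2 \right)} + 8878\right) + J{\left(a \right)} = \left(-2 + 8878\right) + 1 = 8876 + 1 = 8877$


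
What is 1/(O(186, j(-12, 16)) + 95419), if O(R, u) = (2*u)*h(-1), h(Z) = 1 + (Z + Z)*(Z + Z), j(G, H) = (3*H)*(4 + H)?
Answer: 1/105019 ≈ 9.5221e-6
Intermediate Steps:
j(G, H) = 3*H*(4 + H)
h(Z) = 1 + 4*Z² (h(Z) = 1 + (2*Z)*(2*Z) = 1 + 4*Z²)
O(R, u) = 10*u (O(R, u) = (2*u)*(1 + 4*(-1)²) = (2*u)*(1 + 4*1) = (2*u)*(1 + 4) = (2*u)*5 = 10*u)
1/(O(186, j(-12, 16)) + 95419) = 1/(10*(3*16*(4 + 16)) + 95419) = 1/(10*(3*16*20) + 95419) = 1/(10*960 + 95419) = 1/(9600 + 95419) = 1/105019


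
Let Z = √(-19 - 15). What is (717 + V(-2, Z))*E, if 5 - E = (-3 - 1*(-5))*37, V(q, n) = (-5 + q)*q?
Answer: -50439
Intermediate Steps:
Z = I*√34 (Z = √(-34) = I*√34 ≈ 5.8309*I)
V(q, n) = q*(-5 + q)
E = -69 (E = 5 - (-3 - 1*(-5))*37 = 5 - (-3 + 5)*37 = 5 - 2*37 = 5 - 1*74 = 5 - 74 = -69)
(717 + V(-2, Z))*E = (717 - 2*(-5 - 2))*(-69) = (717 - 2*(-7))*(-69) = (717 + 14)*(-69) = 731*(-69) = -50439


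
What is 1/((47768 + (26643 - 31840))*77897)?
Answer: 1/3316153187 ≈ 3.0155e-10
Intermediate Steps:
1/((47768 + (26643 - 31840))*77897) = (1/77897)/(47768 - 5197) = (1/77897)/42571 = (1/42571)*(1/77897) = 1/3316153187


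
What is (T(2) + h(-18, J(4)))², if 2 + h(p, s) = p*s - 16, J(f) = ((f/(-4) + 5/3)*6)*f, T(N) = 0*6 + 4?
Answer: 91204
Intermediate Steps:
T(N) = 4 (T(N) = 0 + 4 = 4)
J(f) = f*(10 - 3*f/2) (J(f) = ((f*(-¼) + 5*(⅓))*6)*f = ((-f/4 + 5/3)*6)*f = ((5/3 - f/4)*6)*f = (10 - 3*f/2)*f = f*(10 - 3*f/2))
h(p, s) = -18 + p*s (h(p, s) = -2 + (p*s - 16) = -2 + (-16 + p*s) = -18 + p*s)
(T(2) + h(-18, J(4)))² = (4 + (-18 - 9*4*(20 - 3*4)))² = (4 + (-18 - 9*4*(20 - 12)))² = (4 + (-18 - 9*4*8))² = (4 + (-18 - 18*16))² = (4 + (-18 - 288))² = (4 - 306)² = (-302)² = 91204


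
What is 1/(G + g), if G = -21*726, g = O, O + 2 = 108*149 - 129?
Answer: 1/715 ≈ 0.0013986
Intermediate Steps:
O = 15961 (O = -2 + (108*149 - 129) = -2 + (16092 - 129) = -2 + 15963 = 15961)
g = 15961
G = -15246
1/(G + g) = 1/(-15246 + 15961) = 1/715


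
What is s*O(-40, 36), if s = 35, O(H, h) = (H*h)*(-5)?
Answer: 252000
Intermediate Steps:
O(H, h) = -5*H*h
s*O(-40, 36) = 35*(-5*(-40)*36) = 35*7200 = 252000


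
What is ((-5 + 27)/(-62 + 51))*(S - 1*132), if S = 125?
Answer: 14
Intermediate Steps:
((-5 + 27)/(-62 + 51))*(S - 1*132) = ((-5 + 27)/(-62 + 51))*(125 - 1*132) = (22/(-11))*(125 - 132) = (22*(-1/11))*(-7) = -2*(-7) = 14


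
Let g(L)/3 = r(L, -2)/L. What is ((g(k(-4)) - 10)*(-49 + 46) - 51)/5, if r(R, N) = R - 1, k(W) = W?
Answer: -129/20 ≈ -6.4500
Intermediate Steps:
r(R, N) = -1 + R
g(L) = 3*(-1 + L)/L (g(L) = 3*((-1 + L)/L) = 3*(-1 + L)/L)
((g(k(-4)) - 10)*(-49 + 46) - 51)/5 = (((3 - 3/(-4)) - 10)*(-49 + 46) - 51)/5 = (((3 - 3*(-¼)) - 10)*(-3) - 51)*(⅕) = (((3 + ¾) - 10)*(-3) - 51)*(⅕) = ((15/4 - 10)*(-3) - 51)*(⅕) = (-25/4*(-3) - 51)*(⅕) = (75/4 - 51)*(⅕) = -129/4*⅕ = -129/20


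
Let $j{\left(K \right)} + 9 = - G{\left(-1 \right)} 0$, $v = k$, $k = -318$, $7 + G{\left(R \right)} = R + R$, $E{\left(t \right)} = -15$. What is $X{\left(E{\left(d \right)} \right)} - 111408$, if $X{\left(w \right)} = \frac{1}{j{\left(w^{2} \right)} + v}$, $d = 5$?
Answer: $- \frac{36430417}{327} \approx -1.1141 \cdot 10^{5}$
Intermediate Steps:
$G{\left(R \right)} = -7 + 2 R$ ($G{\left(R \right)} = -7 + \left(R + R\right) = -7 + 2 R$)
$v = -318$
$j{\left(K \right)} = -9$ ($j{\left(K \right)} = -9 + - (-7 + 2 \left(-1\right)) 0 = -9 + - (-7 - 2) 0 = -9 + \left(-1\right) \left(-9\right) 0 = -9 + 9 \cdot 0 = -9 + 0 = -9$)
$X{\left(w \right)} = - \frac{1}{327}$ ($X{\left(w \right)} = \frac{1}{-9 - 318} = \frac{1}{-327} = - \frac{1}{327}$)
$X{\left(E{\left(d \right)} \right)} - 111408 = - \frac{1}{327} - 111408 = - \frac{36430417}{327}$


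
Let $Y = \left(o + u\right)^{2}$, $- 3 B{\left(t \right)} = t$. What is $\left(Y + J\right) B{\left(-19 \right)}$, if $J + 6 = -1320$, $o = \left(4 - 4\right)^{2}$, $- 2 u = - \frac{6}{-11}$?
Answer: $- \frac{1016101}{121} \approx -8397.5$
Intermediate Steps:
$u = - \frac{3}{11}$ ($u = - \frac{\left(-6\right) \frac{1}{-11}}{2} = - \frac{\left(-6\right) \left(- \frac{1}{11}\right)}{2} = \left(- \frac{1}{2}\right) \frac{6}{11} = - \frac{3}{11} \approx -0.27273$)
$o = 0$ ($o = 0^{2} = 0$)
$J = -1326$ ($J = -6 - 1320 = -1326$)
$B{\left(t \right)} = - \frac{t}{3}$
$Y = \frac{9}{121}$ ($Y = \left(0 - \frac{3}{11}\right)^{2} = \left(- \frac{3}{11}\right)^{2} = \frac{9}{121} \approx 0.07438$)
$\left(Y + J\right) B{\left(-19 \right)} = \left(\frac{9}{121} - 1326\right) \left(\left(- \frac{1}{3}\right) \left(-19\right)\right) = \left(- \frac{160437}{121}\right) \frac{19}{3} = - \frac{1016101}{121}$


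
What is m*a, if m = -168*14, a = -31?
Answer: 72912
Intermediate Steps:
m = -2352
m*a = -2352*(-31) = 72912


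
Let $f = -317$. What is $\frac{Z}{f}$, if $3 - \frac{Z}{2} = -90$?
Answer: $- \frac{186}{317} \approx -0.58675$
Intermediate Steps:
$Z = 186$ ($Z = 6 - -180 = 6 + 180 = 186$)
$\frac{Z}{f} = \frac{186}{-317} = 186 \left(- \frac{1}{317}\right) = - \frac{186}{317}$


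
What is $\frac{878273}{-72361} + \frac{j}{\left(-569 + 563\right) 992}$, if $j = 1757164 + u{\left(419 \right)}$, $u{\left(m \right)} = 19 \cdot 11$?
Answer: $- \frac{44130916183}{143564224} \approx -307.4$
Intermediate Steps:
$u{\left(m \right)} = 209$
$j = 1757373$ ($j = 1757164 + 209 = 1757373$)
$\frac{878273}{-72361} + \frac{j}{\left(-569 + 563\right) 992} = \frac{878273}{-72361} + \frac{1757373}{\left(-569 + 563\right) 992} = 878273 \left(- \frac{1}{72361}\right) + \frac{1757373}{\left(-6\right) 992} = - \frac{878273}{72361} + \frac{1757373}{-5952} = - \frac{878273}{72361} + 1757373 \left(- \frac{1}{5952}\right) = - \frac{878273}{72361} - \frac{585791}{1984} = - \frac{44130916183}{143564224}$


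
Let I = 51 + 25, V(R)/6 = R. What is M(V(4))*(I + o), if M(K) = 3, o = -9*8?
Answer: 12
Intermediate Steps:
o = -72
V(R) = 6*R
I = 76
M(V(4))*(I + o) = 3*(76 - 72) = 3*4 = 12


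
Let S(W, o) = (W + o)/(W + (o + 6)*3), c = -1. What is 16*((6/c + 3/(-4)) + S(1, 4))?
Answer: -3268/31 ≈ -105.42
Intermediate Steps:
S(W, o) = (W + o)/(18 + W + 3*o) (S(W, o) = (W + o)/(W + (6 + o)*3) = (W + o)/(W + (18 + 3*o)) = (W + o)/(18 + W + 3*o))
16*((6/c + 3/(-4)) + S(1, 4)) = 16*((6/(-1) + 3/(-4)) + (1 + 4)/(18 + 1 + 3*4)) = 16*((6*(-1) + 3*(-1/4)) + 5/(18 + 1 + 12)) = 16*((-6 - 3/4) + 5/31) = 16*(-27/4 + (1/31)*5) = 16*(-27/4 + 5/31) = 16*(-817/124) = -3268/31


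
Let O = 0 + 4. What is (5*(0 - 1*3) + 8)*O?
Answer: -28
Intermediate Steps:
O = 4
(5*(0 - 1*3) + 8)*O = (5*(0 - 1*3) + 8)*4 = (5*(0 - 3) + 8)*4 = (5*(-3) + 8)*4 = (-15 + 8)*4 = -7*4 = -28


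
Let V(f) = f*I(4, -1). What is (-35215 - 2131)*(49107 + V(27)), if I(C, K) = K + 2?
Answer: -1834958364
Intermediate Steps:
I(C, K) = 2 + K
V(f) = f (V(f) = f*(2 - 1) = f*1 = f)
(-35215 - 2131)*(49107 + V(27)) = (-35215 - 2131)*(49107 + 27) = -37346*49134 = -1834958364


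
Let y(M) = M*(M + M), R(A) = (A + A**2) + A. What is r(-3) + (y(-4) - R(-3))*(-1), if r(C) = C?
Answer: -32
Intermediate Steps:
R(A) = A**2 + 2*A
y(M) = 2*M**2 (y(M) = M*(2*M) = 2*M**2)
r(-3) + (y(-4) - R(-3))*(-1) = -3 + (2*(-4)**2 - (-3)*(2 - 3))*(-1) = -3 + (2*16 - (-3)*(-1))*(-1) = -3 + (32 - 1*3)*(-1) = -3 + (32 - 3)*(-1) = -3 + 29*(-1) = -3 - 29 = -32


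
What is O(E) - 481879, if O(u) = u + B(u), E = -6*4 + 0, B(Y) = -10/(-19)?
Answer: -9156147/19 ≈ -4.8190e+5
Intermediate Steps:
B(Y) = 10/19 (B(Y) = -10*(-1/19) = 10/19)
E = -24 (E = -24 + 0 = -24)
O(u) = 10/19 + u (O(u) = u + 10/19 = 10/19 + u)
O(E) - 481879 = (10/19 - 24) - 481879 = -446/19 - 481879 = -9156147/19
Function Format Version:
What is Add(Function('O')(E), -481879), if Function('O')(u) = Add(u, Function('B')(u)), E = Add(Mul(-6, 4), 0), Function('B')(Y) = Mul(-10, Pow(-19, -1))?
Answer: Rational(-9156147, 19) ≈ -4.8190e+5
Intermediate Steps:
Function('B')(Y) = Rational(10, 19) (Function('B')(Y) = Mul(-10, Rational(-1, 19)) = Rational(10, 19))
E = -24 (E = Add(-24, 0) = -24)
Function('O')(u) = Add(Rational(10, 19), u) (Function('O')(u) = Add(u, Rational(10, 19)) = Add(Rational(10, 19), u))
Add(Function('O')(E), -481879) = Add(Add(Rational(10, 19), -24), -481879) = Add(Rational(-446, 19), -481879) = Rational(-9156147, 19)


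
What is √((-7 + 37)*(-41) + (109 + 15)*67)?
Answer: √7078 ≈ 84.131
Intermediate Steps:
√((-7 + 37)*(-41) + (109 + 15)*67) = √(30*(-41) + 124*67) = √(-1230 + 8308) = √7078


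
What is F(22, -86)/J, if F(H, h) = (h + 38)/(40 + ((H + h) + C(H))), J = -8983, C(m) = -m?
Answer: -24/206609 ≈ -0.00011616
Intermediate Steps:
F(H, h) = (38 + h)/(40 + h) (F(H, h) = (h + 38)/(40 + ((H + h) - H)) = (38 + h)/(40 + h))
F(22, -86)/J = ((38 - 86)/(40 - 86))/(-8983) = (-48/(-46))*(-1/8983) = -1/46*(-48)*(-1/8983) = (24/23)*(-1/8983) = -24/206609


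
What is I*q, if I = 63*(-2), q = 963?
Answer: -121338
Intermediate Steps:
I = -126
I*q = -126*963 = -121338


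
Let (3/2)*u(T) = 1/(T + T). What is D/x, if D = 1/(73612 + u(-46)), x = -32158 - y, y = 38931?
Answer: -138/722154407495 ≈ -1.9109e-10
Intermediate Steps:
x = -71089 (x = -32158 - 1*38931 = -32158 - 38931 = -71089)
u(T) = 1/(3*T) (u(T) = 2/(3*(T + T)) = 2/(3*((2*T))) = 2*(1/(2*T))/3 = 1/(3*T))
D = 138/10158455 (D = 1/(73612 + (⅓)/(-46)) = 1/(73612 + (⅓)*(-1/46)) = 1/(73612 - 1/138) = 1/(10158455/138) = 138/10158455 ≈ 1.3585e-5)
D/x = (138/10158455)/(-71089) = (138/10158455)*(-1/71089) = -138/722154407495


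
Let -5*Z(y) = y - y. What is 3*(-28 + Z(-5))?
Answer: -84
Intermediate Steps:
Z(y) = 0 (Z(y) = -(y - y)/5 = -⅕*0 = 0)
3*(-28 + Z(-5)) = 3*(-28 + 0) = 3*(-28) = -84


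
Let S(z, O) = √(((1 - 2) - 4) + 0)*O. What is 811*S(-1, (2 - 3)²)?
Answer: 811*I*√5 ≈ 1813.5*I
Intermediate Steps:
S(z, O) = I*O*√5 (S(z, O) = √((-1 - 4) + 0)*O = √(-5 + 0)*O = √(-5)*O = (I*√5)*O = I*O*√5)
811*S(-1, (2 - 3)²) = 811*(I*(2 - 3)²*√5) = 811*(I*(-1)²*√5) = 811*(I*1*√5) = 811*(I*√5) = 811*I*√5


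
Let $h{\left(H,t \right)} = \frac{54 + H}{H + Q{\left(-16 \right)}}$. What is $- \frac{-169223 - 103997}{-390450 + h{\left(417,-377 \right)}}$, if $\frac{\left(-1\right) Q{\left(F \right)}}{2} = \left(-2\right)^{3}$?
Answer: $- \frac{118304260}{169064379} \approx -0.69976$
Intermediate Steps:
$Q{\left(F \right)} = 16$ ($Q{\left(F \right)} = - 2 \left(-2\right)^{3} = \left(-2\right) \left(-8\right) = 16$)
$h{\left(H,t \right)} = \frac{54 + H}{16 + H}$ ($h{\left(H,t \right)} = \frac{54 + H}{H + 16} = \frac{54 + H}{16 + H}$)
$- \frac{-169223 - 103997}{-390450 + h{\left(417,-377 \right)}} = - \frac{-169223 - 103997}{-390450 + \frac{54 + 417}{16 + 417}} = - \frac{-273220}{-390450 + \frac{1}{433} \cdot 471} = - \frac{-273220}{-390450 + \frac{471}{433}} = - \frac{-273220}{- \frac{169064379}{433}} = - \frac{\left(-273220\right) \left(-433\right)}{169064379} = \left(-1\right) \frac{118304260}{169064379} = - \frac{118304260}{169064379}$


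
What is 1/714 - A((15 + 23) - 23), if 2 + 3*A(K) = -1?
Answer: 715/714 ≈ 1.0014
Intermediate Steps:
A(K) = -1 (A(K) = -⅔ + (⅓)*(-1) = -⅔ - ⅓ = -1)
1/714 - A((15 + 23) - 23) = 1/714 - 1*(-1) = 1/714 + 1 = 715/714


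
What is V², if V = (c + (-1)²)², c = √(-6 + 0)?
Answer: (1 + I*√6)⁴ ≈ 1.0 - 48.99*I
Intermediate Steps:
c = I*√6 (c = √(-6) = I*√6 ≈ 2.4495*I)
V = (1 + I*√6)² (V = (I*√6 + (-1)²)² = (I*√6 + 1)² = (1 + I*√6)² ≈ -5.0 + 4.899*I)
V² = ((1 + I*√6)²)² = (1 + I*√6)⁴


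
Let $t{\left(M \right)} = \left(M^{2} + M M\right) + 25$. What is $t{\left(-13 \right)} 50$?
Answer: $18150$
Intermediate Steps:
$t{\left(M \right)} = 25 + 2 M^{2}$ ($t{\left(M \right)} = \left(M^{2} + M^{2}\right) + 25 = 2 M^{2} + 25 = 25 + 2 M^{2}$)
$t{\left(-13 \right)} 50 = \left(25 + 2 \left(-13\right)^{2}\right) 50 = \left(25 + 2 \cdot 169\right) 50 = \left(25 + 338\right) 50 = 363 \cdot 50 = 18150$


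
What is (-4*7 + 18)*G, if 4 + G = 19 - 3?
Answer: -120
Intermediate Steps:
G = 12 (G = -4 + (19 - 3) = -4 + 16 = 12)
(-4*7 + 18)*G = (-4*7 + 18)*12 = (-28 + 18)*12 = -10*12 = -120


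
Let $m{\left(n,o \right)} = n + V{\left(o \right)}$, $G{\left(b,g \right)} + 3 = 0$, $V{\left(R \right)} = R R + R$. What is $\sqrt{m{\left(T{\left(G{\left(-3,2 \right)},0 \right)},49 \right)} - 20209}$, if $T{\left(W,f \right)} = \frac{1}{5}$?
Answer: $\frac{3 i \sqrt{49330}}{5} \approx 133.26 i$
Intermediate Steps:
$V{\left(R \right)} = R + R^{2}$ ($V{\left(R \right)} = R^{2} + R = R + R^{2}$)
$G{\left(b,g \right)} = -3$ ($G{\left(b,g \right)} = -3 + 0 = -3$)
$T{\left(W,f \right)} = \frac{1}{5}$
$m{\left(n,o \right)} = n + o \left(1 + o\right)$
$\sqrt{m{\left(T{\left(G{\left(-3,2 \right)},0 \right)},49 \right)} - 20209} = \sqrt{\left(\frac{1}{5} + 49 \left(1 + 49\right)\right) - 20209} = \sqrt{\left(\frac{1}{5} + 49 \cdot 50\right) - 20209} = \sqrt{\left(\frac{1}{5} + 2450\right) - 20209} = \sqrt{\frac{12251}{5} - 20209} = \sqrt{- \frac{88794}{5}} = \frac{3 i \sqrt{49330}}{5}$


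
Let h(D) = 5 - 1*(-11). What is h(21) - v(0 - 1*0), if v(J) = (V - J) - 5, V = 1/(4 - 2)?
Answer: 41/2 ≈ 20.500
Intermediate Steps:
V = ½ (V = 1/2 = ½ ≈ 0.50000)
h(D) = 16 (h(D) = 5 + 11 = 16)
v(J) = -9/2 - J (v(J) = (½ - J) - 5 = -9/2 - J)
h(21) - v(0 - 1*0) = 16 - (-9/2 - (0 - 1*0)) = 16 - (-9/2 - (0 + 0)) = 16 - (-9/2 - 1*0) = 16 - (-9/2 + 0) = 16 - 1*(-9/2) = 16 + 9/2 = 41/2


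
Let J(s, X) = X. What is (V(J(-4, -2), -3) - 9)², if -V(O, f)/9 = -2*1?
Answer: 81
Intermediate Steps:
V(O, f) = 18 (V(O, f) = -(-18) = -9*(-2) = 18)
(V(J(-4, -2), -3) - 9)² = (18 - 9)² = 9² = 81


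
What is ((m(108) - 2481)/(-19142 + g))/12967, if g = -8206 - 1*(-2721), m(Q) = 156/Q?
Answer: 22316/2874044781 ≈ 7.7647e-6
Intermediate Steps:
g = -5485 (g = -8206 + 2721 = -5485)
((m(108) - 2481)/(-19142 + g))/12967 = ((156/108 - 2481)/(-19142 - 5485))/12967 = ((156*(1/108) - 2481)/(-24627))*(1/12967) = ((13/9 - 2481)*(-1/24627))*(1/12967) = -22316/9*(-1/24627)*(1/12967) = (22316/221643)*(1/12967) = 22316/2874044781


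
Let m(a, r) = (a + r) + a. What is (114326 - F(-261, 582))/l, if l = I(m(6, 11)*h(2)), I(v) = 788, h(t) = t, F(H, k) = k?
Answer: 28436/197 ≈ 144.35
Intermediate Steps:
m(a, r) = r + 2*a
l = 788
(114326 - F(-261, 582))/l = (114326 - 1*582)/788 = (114326 - 582)*(1/788) = 113744*(1/788) = 28436/197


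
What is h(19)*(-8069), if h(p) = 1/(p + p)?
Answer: -8069/38 ≈ -212.34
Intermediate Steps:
h(p) = 1/(2*p)
h(19)*(-8069) = ((½)/19)*(-8069) = ((½)*(1/19))*(-8069) = (1/38)*(-8069) = -8069/38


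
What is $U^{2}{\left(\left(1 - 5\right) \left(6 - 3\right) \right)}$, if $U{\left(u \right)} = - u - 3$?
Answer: $81$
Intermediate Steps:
$U{\left(u \right)} = -3 - u$
$U^{2}{\left(\left(1 - 5\right) \left(6 - 3\right) \right)} = \left(-3 - \left(1 - 5\right) \left(6 - 3\right)\right)^{2} = \left(-3 - \left(-4\right) 3\right)^{2} = \left(-3 - -12\right)^{2} = \left(-3 + 12\right)^{2} = 9^{2} = 81$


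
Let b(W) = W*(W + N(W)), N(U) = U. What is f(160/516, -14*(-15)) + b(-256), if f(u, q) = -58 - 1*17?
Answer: 130997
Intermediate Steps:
b(W) = 2*W² (b(W) = W*(W + W) = W*(2*W) = 2*W²)
f(u, q) = -75 (f(u, q) = -58 - 17 = -75)
f(160/516, -14*(-15)) + b(-256) = -75 + 2*(-256)² = -75 + 2*65536 = -75 + 131072 = 130997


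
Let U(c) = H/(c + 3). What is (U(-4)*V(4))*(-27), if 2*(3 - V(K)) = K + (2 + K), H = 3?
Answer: -162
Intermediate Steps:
V(K) = 2 - K (V(K) = 3 - (K + (2 + K))/2 = 3 - (2 + 2*K)/2 = 3 + (-1 - K) = 2 - K)
U(c) = 3/(3 + c) (U(c) = 3/(c + 3) = 3/(3 + c))
(U(-4)*V(4))*(-27) = ((3/(3 - 4))*(2 - 1*4))*(-27) = ((3/(-1))*(2 - 4))*(-27) = ((3*(-1))*(-2))*(-27) = -3*(-2)*(-27) = 6*(-27) = -162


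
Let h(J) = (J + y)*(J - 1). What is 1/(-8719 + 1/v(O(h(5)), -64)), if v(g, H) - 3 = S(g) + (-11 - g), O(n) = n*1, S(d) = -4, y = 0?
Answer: -32/279009 ≈ -0.00011469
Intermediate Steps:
h(J) = J*(-1 + J) (h(J) = (J + 0)*(J - 1) = J*(-1 + J))
O(n) = n
v(g, H) = -12 - g (v(g, H) = 3 + (-4 + (-11 - g)) = 3 + (-15 - g) = -12 - g)
1/(-8719 + 1/v(O(h(5)), -64)) = 1/(-8719 + 1/(-12 - 5*(-1 + 5))) = 1/(-8719 + 1/(-12 - 5*4)) = 1/(-8719 + 1/(-12 - 1*20)) = 1/(-8719 + 1/(-12 - 20)) = 1/(-8719 + 1/(-32)) = 1/(-8719 - 1/32) = 1/(-279009/32) = -32/279009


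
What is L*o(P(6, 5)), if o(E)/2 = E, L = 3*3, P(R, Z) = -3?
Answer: -54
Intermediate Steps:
L = 9
o(E) = 2*E
L*o(P(6, 5)) = 9*(2*(-3)) = 9*(-6) = -54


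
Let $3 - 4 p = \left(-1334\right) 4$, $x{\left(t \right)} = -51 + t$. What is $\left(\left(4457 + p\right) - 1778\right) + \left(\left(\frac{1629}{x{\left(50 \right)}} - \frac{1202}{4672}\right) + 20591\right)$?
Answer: $\frac{53670751}{2336} \approx 22976.0$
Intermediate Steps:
$p = \frac{5339}{4}$ ($p = \frac{3}{4} - \frac{\left(-1334\right) 4}{4} = \frac{3}{4} - -1334 = \frac{3}{4} + 1334 = \frac{5339}{4} \approx 1334.8$)
$\left(\left(4457 + p\right) - 1778\right) + \left(\left(\frac{1629}{x{\left(50 \right)}} - \frac{1202}{4672}\right) + 20591\right) = \left(\left(4457 + \frac{5339}{4}\right) - 1778\right) + \left(\left(\frac{1629}{-51 + 50} - \frac{1202}{4672}\right) + 20591\right) = \left(\frac{23167}{4} - 1778\right) + \left(\left(\frac{1629}{-1} - \frac{601}{2336}\right) + 20591\right) = \frac{16055}{4} + \left(\left(1629 \left(-1\right) - \frac{601}{2336}\right) + 20591\right) = \frac{16055}{4} + \left(\left(-1629 - \frac{601}{2336}\right) + 20591\right) = \frac{16055}{4} + \left(- \frac{3805945}{2336} + 20591\right) = \frac{16055}{4} + \frac{44294631}{2336} = \frac{53670751}{2336}$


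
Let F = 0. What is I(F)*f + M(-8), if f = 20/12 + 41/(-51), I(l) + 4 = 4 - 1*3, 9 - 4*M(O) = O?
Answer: 113/68 ≈ 1.6618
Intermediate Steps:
M(O) = 9/4 - O/4
I(l) = -3 (I(l) = -4 + (4 - 1*3) = -4 + (4 - 3) = -4 + 1 = -3)
f = 44/51 (f = 20*(1/12) + 41*(-1/51) = 5/3 - 41/51 = 44/51 ≈ 0.86275)
I(F)*f + M(-8) = -3*44/51 + (9/4 - ¼*(-8)) = -44/17 + (9/4 + 2) = -44/17 + 17/4 = 113/68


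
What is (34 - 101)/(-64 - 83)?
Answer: 67/147 ≈ 0.45578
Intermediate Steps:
(34 - 101)/(-64 - 83) = -67/(-147) = -67*(-1/147) = 67/147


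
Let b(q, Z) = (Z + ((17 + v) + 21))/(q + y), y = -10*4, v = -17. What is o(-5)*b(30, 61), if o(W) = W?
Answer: 41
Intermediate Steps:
y = -40
b(q, Z) = (21 + Z)/(-40 + q) (b(q, Z) = (Z + ((17 - 17) + 21))/(q - 40) = (Z + (0 + 21))/(-40 + q) = (Z + 21)/(-40 + q) = (21 + Z)/(-40 + q))
o(-5)*b(30, 61) = -5*(21 + 61)/(-40 + 30) = -5*82/(-10) = -(-1)*82/2 = -5*(-41/5) = 41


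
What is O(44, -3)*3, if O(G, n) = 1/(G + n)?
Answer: 3/41 ≈ 0.073171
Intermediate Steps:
O(44, -3)*3 = 3/(44 - 3) = 3/41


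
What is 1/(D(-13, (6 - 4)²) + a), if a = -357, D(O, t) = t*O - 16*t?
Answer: -1/473 ≈ -0.0021142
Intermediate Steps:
D(O, t) = -16*t + O*t (D(O, t) = O*t - 16*t = -16*t + O*t)
1/(D(-13, (6 - 4)²) + a) = 1/((6 - 4)²*(-16 - 13) - 357) = 1/(2²*(-29) - 357) = 1/(4*(-29) - 357) = 1/(-116 - 357) = 1/(-473) = -1/473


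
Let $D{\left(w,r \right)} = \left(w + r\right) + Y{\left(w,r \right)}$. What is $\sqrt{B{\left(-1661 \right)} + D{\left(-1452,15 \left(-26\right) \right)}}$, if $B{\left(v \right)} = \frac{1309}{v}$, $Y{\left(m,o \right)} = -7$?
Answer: $\frac{i \sqrt{42177018}}{151} \approx 43.009 i$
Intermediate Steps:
$D{\left(w,r \right)} = -7 + r + w$ ($D{\left(w,r \right)} = \left(w + r\right) - 7 = \left(r + w\right) - 7 = -7 + r + w$)
$\sqrt{B{\left(-1661 \right)} + D{\left(-1452,15 \left(-26\right) \right)}} = \sqrt{\frac{1309}{-1661} - 1849} = \sqrt{1309 \left(- \frac{1}{1661}\right) - 1849} = \sqrt{- \frac{119}{151} - 1849} = \sqrt{- \frac{279318}{151}} = \frac{i \sqrt{42177018}}{151}$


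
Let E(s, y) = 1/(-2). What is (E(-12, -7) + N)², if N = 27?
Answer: 2809/4 ≈ 702.25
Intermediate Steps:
E(s, y) = -½
(E(-12, -7) + N)² = (-½ + 27)² = (53/2)² = 2809/4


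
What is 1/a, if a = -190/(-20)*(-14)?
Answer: -1/133 ≈ -0.0075188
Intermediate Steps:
a = -133 (a = -190*(-1)/20*(-14) = -10*(-19/20)*(-14) = (19/2)*(-14) = -133)
1/a = 1/(-133) = -1/133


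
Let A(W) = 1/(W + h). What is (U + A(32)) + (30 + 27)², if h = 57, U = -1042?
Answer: 196424/89 ≈ 2207.0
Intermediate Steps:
A(W) = 1/(57 + W) (A(W) = 1/(W + 57) = 1/(57 + W))
(U + A(32)) + (30 + 27)² = (-1042 + 1/(57 + 32)) + (30 + 27)² = (-1042 + 1/89) + 57² = (-1042 + 1/89) + 3249 = -92737/89 + 3249 = 196424/89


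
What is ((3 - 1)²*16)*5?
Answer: 320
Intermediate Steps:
((3 - 1)²*16)*5 = (2²*16)*5 = (4*16)*5 = 64*5 = 320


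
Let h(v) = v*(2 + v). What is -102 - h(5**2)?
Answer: -777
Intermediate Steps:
-102 - h(5**2) = -102 - 5**2*(2 + 5**2) = -102 - 25*(2 + 25) = -102 - 25*27 = -102 - 1*675 = -102 - 675 = -777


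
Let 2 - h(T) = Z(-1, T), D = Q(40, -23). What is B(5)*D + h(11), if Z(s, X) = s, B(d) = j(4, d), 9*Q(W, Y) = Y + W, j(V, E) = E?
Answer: 112/9 ≈ 12.444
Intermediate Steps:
Q(W, Y) = W/9 + Y/9 (Q(W, Y) = (Y + W)/9 = (W + Y)/9 = W/9 + Y/9)
B(d) = d
D = 17/9 (D = (⅑)*40 + (⅑)*(-23) = 40/9 - 23/9 = 17/9 ≈ 1.8889)
h(T) = 3 (h(T) = 2 - 1*(-1) = 2 + 1 = 3)
B(5)*D + h(11) = 5*(17/9) + 3 = 85/9 + 3 = 112/9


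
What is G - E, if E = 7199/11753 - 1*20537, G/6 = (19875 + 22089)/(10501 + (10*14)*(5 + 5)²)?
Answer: 85748152906/4173337 ≈ 20547.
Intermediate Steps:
G = 83928/8167 (G = 6*((19875 + 22089)/(10501 + (10*14)*(5 + 5)²)) = 6*(41964/(10501 + 140*10²)) = 6*(41964/(10501 + 140*100)) = 6*(41964/(10501 + 14000)) = 6*(41964/24501) = 6*(41964*(1/24501)) = 6*(13988/8167) = 83928/8167 ≈ 10.276)
E = -10494094/511 (E = 7199*(1/11753) - 20537 = 313/511 - 20537 = -10494094/511 ≈ -20536.)
G - E = 83928/8167 - 1*(-10494094/511) = 83928/8167 + 10494094/511 = 85748152906/4173337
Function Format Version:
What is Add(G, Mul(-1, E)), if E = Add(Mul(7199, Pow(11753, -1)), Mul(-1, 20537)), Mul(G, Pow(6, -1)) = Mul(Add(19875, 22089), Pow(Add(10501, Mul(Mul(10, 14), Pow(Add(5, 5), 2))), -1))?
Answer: Rational(85748152906, 4173337) ≈ 20547.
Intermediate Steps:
G = Rational(83928, 8167) (G = Mul(6, Mul(Add(19875, 22089), Pow(Add(10501, Mul(Mul(10, 14), Pow(Add(5, 5), 2))), -1))) = Mul(6, Mul(41964, Pow(Add(10501, Mul(140, Pow(10, 2))), -1))) = Mul(6, Mul(41964, Pow(Add(10501, Mul(140, 100)), -1))) = Mul(6, Mul(41964, Pow(Add(10501, 14000), -1))) = Mul(6, Mul(41964, Pow(24501, -1))) = Mul(6, Mul(41964, Rational(1, 24501))) = Mul(6, Rational(13988, 8167)) = Rational(83928, 8167) ≈ 10.276)
E = Rational(-10494094, 511) (E = Add(Mul(7199, Rational(1, 11753)), -20537) = Add(Rational(313, 511), -20537) = Rational(-10494094, 511) ≈ -20536.)
Add(G, Mul(-1, E)) = Add(Rational(83928, 8167), Mul(-1, Rational(-10494094, 511))) = Add(Rational(83928, 8167), Rational(10494094, 511)) = Rational(85748152906, 4173337)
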